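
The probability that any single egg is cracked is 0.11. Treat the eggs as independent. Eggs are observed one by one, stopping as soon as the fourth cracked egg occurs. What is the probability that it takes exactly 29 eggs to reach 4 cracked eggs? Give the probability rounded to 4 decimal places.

Y = trial on which the fourth success occurs; negative binomial, r=4, p=0.11.
P(Y=29) = C(28,3) · p^4 · (1−p)^25
= 3276 · 0.00014641 · 0.054294 = 0.026041

0.0260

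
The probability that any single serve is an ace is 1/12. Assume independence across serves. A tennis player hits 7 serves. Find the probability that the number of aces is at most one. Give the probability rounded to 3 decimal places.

0.890

X ~ Binomial(7, 0.083333); P(X ≤ 1) = Σ C(7,k) p^k (1−p)^(7−k) over k:
  k=0: C(7,0)·0.083333^0·0.916667^7 = 0.54385
  k=1: C(7,1)·0.083333^1·0.916667^6 = 0.34609
Total = 0.88994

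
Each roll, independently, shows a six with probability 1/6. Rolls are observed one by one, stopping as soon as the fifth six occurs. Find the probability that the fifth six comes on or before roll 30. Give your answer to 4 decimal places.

0.5757

Finishing within 30 rolls ⇔ at least 5 successes in the first 30. With X ~ Binomial(30, 0.166667), P(Y ≤ 30) = 1 − P(X ≤ 4).
  k=0: C(30,0)·0.166667^0·0.833333^30 = 0.004213
  k=1: C(30,1)·0.166667^1·0.833333^29 = 0.025276
  k=2: C(30,2)·0.166667^2·0.833333^28 = 0.073301
  k=3: C(30,3)·0.166667^3·0.833333^27 = 0.136829
  k=4: C(30,4)·0.166667^4·0.833333^26 = 0.184719
1 − 0.424339 = 0.575661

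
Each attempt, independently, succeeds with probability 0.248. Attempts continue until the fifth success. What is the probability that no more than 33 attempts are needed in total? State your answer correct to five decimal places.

0.93838

Finishing within 33 attempts ⇔ at least 5 successes in the first 33. With X ~ Binomial(33, 0.248), P(Y ≤ 33) = 1 − P(X ≤ 4).
  k=0: C(33,0)·0.248^0·0.752^33 = 0.0000823
  k=1: C(33,1)·0.248^1·0.752^32 = 0.0008952
  k=2: C(33,2)·0.248^2·0.752^31 = 0.0047238
  k=3: C(33,3)·0.248^3·0.752^30 = 0.0160977
  k=4: C(33,4)·0.248^4·0.752^29 = 0.0398162
1 − 0.0616152 = 0.9383848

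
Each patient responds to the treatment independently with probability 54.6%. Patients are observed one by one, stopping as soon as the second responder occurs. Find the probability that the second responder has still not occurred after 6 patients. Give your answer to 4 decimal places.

Needing more than 6 patients ⇔ fewer than 2 successes in the first 6. With X ~ Binomial(6, 0.546), P(Y > 6) = P(X ≤ 1).
  k=0: C(6,0)·0.546^0·0.454^6 = 0.008757
  k=1: C(6,1)·0.546^1·0.454^5 = 0.063186
P(X ≤ 1) = 0.071943

0.0719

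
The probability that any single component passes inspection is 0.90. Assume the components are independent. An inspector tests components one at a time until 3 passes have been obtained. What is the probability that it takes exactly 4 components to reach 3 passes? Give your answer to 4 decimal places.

Y = trial on which the third success occurs; negative binomial, r=3, p=0.90.
P(Y=4) = C(3,2) · p^3 · (1−p)^1
= 3 · 0.729 · 0.1 = 0.218700

0.2187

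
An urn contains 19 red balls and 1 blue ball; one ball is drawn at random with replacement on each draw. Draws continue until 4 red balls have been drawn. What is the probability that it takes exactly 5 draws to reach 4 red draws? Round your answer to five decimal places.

Y = trial on which the fourth success occurs; negative binomial, r=4, p=0.95.
P(Y=5) = C(4,3) · p^4 · (1−p)^1
= 4 · 0.81451 · 0.05 = 0.1629012

0.16290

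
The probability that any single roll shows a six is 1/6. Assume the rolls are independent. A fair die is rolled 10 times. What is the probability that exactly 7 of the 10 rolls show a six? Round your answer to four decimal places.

X ~ Binomial(n=10, p=0.166667).
P(X=7) = C(10,7) · p^7 · (1−p)^3
= 120 · 3.5722e-06 · 0.5787 = 0.000248

0.0002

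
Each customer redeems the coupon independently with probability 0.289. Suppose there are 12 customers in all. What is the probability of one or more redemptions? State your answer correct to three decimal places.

P(at least one) = 1 − P(none) = 1 − (1 − 0.289)^12
= 1 − 0.01669 = 0.98331

0.983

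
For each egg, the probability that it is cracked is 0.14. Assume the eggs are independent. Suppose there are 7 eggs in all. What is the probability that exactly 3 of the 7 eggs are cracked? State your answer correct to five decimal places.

0.05253

X ~ Binomial(n=7, p=0.14).
P(X=3) = C(7,3) · p^3 · (1−p)^4
= 35 · 0.002744 · 0.54701 = 0.0525347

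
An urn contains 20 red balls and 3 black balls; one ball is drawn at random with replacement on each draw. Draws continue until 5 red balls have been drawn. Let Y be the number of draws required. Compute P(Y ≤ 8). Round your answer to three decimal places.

0.987

Finishing within 8 draws ⇔ at least 5 successes in the first 8. With X ~ Binomial(8, 0.869565), P(Y ≤ 8) = 1 − P(X ≤ 4).
  k=0: C(8,0)·0.869565^0·0.130435^8 = 0.00000
  k=1: C(8,1)·0.869565^1·0.130435^7 = 0.00000
  k=2: C(8,2)·0.869565^2·0.130435^6 = 0.00010
  k=3: C(8,3)·0.869565^3·0.130435^5 = 0.00139
  k=4: C(8,4)·0.869565^4·0.130435^4 = 0.01158
1 − 0.01308 = 0.98692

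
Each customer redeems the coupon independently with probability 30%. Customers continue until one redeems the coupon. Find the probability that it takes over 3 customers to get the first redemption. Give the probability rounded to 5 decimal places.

0.34300

Y = number of customers to the first success; geometric, p = 0.30.
P(Y > 3) = P(first 3 all fail) = (1−p)^3 = 0.3430000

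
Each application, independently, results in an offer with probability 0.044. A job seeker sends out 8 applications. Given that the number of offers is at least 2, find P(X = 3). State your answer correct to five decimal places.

X ~ Binomial(8, 0.044). Want P(X=3 | X≥2) = P(X=3) / P(X≥2).
P(X=3) = C(8,3)·0.044^3·0.956^5 = 0.0038092
P(X≥2) = 1 − 0.6976910 − 0.2568904 = 0.0454186
Ratio = 0.0038092 / 0.0454186 = 0.0838691

0.08387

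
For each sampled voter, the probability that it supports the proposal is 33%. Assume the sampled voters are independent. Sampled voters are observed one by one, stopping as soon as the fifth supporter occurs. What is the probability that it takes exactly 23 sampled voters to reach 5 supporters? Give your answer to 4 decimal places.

Y = trial on which the fifth success occurs; negative binomial, r=5, p=0.33.
P(Y=23) = C(22,4) · p^5 · (1−p)^18
= 7315 · 0.0039135 · 0.0007402 = 0.021190

0.0212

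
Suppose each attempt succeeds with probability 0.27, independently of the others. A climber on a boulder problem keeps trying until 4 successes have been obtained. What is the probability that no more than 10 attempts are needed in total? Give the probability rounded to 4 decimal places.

0.2726

Finishing within 10 attempts ⇔ at least 4 successes in the first 10. With X ~ Binomial(10, 0.27), P(Y ≤ 10) = 1 − P(X ≤ 3).
  k=0: C(10,0)·0.27^0·0.73^10 = 0.042976
  k=1: C(10,1)·0.27^1·0.73^9 = 0.158953
  k=2: C(10,2)·0.27^2·0.73^8 = 0.264559
  k=3: C(10,3)·0.27^3·0.73^7 = 0.260935
1 − 0.727424 = 0.272576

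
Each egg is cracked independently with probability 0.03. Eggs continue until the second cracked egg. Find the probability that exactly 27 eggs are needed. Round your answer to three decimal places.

0.011

Y = trial on which the second success occurs; negative binomial, r=2, p=0.03.
P(Y=27) = C(26,1) · p^2 · (1−p)^25
= 26 · 0.0009 · 0.46697 = 0.01093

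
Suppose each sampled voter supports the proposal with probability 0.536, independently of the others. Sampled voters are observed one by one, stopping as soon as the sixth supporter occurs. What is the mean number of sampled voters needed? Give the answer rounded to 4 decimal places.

11.1940

Y = total sampled voters until the sixth success; negative binomial with r=6, p=0.536.
E[Y] = r / p = 6 / 0.536 = 11.194030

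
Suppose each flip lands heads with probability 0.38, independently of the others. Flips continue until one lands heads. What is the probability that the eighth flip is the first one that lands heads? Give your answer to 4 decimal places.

0.0134

Geometric (trials to first success), p = 0.38.
P(Y = 8) = (1−p)^7 · p = 0.035216 · 0.38 = 0.013382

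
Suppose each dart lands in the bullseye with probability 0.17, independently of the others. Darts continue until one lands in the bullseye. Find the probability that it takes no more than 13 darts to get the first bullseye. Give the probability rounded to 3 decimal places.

Y = number of darts to the first success; geometric, p = 0.17.
P(Y ≤ 13) = 1 − (1−p)^13 = 1 − 0.08872 = 0.91128

0.911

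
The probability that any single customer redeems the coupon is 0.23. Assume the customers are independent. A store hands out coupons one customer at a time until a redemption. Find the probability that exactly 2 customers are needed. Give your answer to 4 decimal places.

0.1771

Geometric (trials to first success), p = 0.23.
P(Y = 2) = (1−p)^1 · p = 0.77 · 0.23 = 0.177100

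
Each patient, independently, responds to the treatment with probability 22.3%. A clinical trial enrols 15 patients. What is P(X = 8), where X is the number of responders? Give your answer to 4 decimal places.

0.0067

X ~ Binomial(n=15, p=0.223).
P(X=8) = C(15,8) · p^8 · (1−p)^7
= 6435 · 6.1156e-06 · 0.17098 = 0.006729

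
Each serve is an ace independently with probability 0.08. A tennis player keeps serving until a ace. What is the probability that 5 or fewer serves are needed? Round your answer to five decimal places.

0.34092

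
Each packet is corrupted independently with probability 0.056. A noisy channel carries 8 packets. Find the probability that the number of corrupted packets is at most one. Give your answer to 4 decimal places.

0.9299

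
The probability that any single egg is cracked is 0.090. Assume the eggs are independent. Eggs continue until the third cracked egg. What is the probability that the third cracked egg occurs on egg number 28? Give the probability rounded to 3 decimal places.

0.024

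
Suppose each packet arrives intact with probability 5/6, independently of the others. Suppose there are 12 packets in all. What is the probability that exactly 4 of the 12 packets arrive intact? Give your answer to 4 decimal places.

X ~ Binomial(n=12, p=0.833333).
P(X=4) = C(12,4) · p^4 · (1−p)^8
= 495 · 0.48225 · 5.9537e-07 = 0.000142

0.0001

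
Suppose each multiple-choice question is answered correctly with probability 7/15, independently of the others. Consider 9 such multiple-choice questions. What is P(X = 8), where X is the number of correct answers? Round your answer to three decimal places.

X ~ Binomial(n=9, p=0.466667).
P(X=8) = C(9,8) · p^8 · (1−p)^1
= 9 · 0.0022493 · 0.53333 = 0.01080

0.011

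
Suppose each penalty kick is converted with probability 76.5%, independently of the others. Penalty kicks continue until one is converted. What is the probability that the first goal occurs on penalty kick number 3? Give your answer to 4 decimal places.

0.0422

Geometric (trials to first success), p = 0.765.
P(Y = 3) = (1−p)^2 · p = 0.055225 · 0.765 = 0.042247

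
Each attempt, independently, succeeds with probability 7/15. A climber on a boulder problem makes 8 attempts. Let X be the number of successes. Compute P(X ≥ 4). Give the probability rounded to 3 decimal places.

X ~ Binomial(8, 0.466667); P(X ≥ 4) = Σ C(8,k) p^k (1−p)^(8−k) over k:
  k=4: C(8,4)·0.466667^4·0.533333^4 = 0.26861
  k=5: C(8,5)·0.466667^5·0.533333^3 = 0.18803
  k=6: C(8,6)·0.466667^6·0.533333^2 = 0.08226
  k=7: C(8,7)·0.466667^7·0.533333^1 = 0.02057
  k=8: C(8,8)·0.466667^8·0.533333^0 = 0.00225
Total = 0.56171

0.562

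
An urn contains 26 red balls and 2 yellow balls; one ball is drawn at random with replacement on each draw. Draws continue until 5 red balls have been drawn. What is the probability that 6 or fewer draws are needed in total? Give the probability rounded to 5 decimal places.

Finishing within 6 draws ⇔ at least 5 successes in the first 6. With X ~ Binomial(6, 0.928571), P(Y ≤ 6) = 1 − P(X ≤ 4).
  k=0: C(6,0)·0.928571^0·0.071429^6 = 0.0000001
  k=1: C(6,1)·0.928571^1·0.071429^5 = 0.0000104
  k=2: C(6,2)·0.928571^2·0.071429^4 = 0.0003367
  k=3: C(6,3)·0.928571^3·0.071429^3 = 0.0058357
  k=4: C(6,4)·0.928571^4·0.071429^2 = 0.0568979
1 − 0.0630808 = 0.9369192

0.93692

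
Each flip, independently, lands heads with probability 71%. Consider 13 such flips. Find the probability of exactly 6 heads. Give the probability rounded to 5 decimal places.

0.03792

X ~ Binomial(n=13, p=0.71).
P(X=6) = C(13,6) · p^6 · (1−p)^7
= 1716 · 0.1281 · 0.0001725 = 0.0379187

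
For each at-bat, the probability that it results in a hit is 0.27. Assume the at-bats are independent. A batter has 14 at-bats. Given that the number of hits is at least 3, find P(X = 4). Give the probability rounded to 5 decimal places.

0.29589

X ~ Binomial(14, 0.27). Want P(X=4 | X≥3) = P(X=4) / P(X≥3).
P(X=4) = C(14,4)·0.27^4·0.73^10 = 0.2286219
P(X≥3) = 1 − 0.0122045 − 0.0631959 − 0.1519299 = 0.7726697
Ratio = 0.2286219 / 0.7726697 = 0.2958856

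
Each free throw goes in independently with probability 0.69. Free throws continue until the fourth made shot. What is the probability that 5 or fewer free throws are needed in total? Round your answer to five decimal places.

Finishing within 5 free throws ⇔ at least 4 successes in the first 5. With X ~ Binomial(5, 0.69), P(Y ≤ 5) = 1 − P(X ≤ 3).
  k=0: C(5,0)·0.69^0·0.31^5 = 0.0028629
  k=1: C(5,1)·0.69^1·0.31^4 = 0.0318615
  k=2: C(5,2)·0.69^2·0.31^3 = 0.1418350
  k=3: C(5,3)·0.69^3·0.31^2 = 0.3156971
1 − 0.4922565 = 0.5077435

0.50774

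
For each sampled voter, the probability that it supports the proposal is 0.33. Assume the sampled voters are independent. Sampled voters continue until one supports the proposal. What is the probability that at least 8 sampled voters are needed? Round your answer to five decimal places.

Y = number of sampled voters to the first success; geometric, p = 0.33.
P(Y > 7) = P(first 7 all fail) = (1−p)^7 = 0.0606071

0.06061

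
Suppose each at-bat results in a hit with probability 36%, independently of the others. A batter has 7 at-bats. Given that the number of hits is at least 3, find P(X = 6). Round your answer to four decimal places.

0.0199

X ~ Binomial(7, 0.36). Want P(X=6 | X≥3) = P(X=6) / P(X≥3).
P(X=6) = C(7,6)·0.36^6·0.64^1 = 0.009752
P(X≥3) = 1 − 0.043980 − 0.173173 − 0.292230 = 0.490617
Ratio = 0.009752 / 0.490617 = 0.019877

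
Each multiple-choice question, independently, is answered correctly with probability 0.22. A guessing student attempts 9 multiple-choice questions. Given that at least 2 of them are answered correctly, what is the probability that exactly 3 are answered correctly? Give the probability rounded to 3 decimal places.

0.324

X ~ Binomial(9, 0.22). Want P(X=3 | X≥2) = P(X=3) / P(X≥2).
P(X=3) = C(9,3)·0.22^3·0.78^6 = 0.20143
P(X≥2) = 1 − 0.10687 − 0.27128 = 0.62185
Ratio = 0.20143 / 0.62185 = 0.32391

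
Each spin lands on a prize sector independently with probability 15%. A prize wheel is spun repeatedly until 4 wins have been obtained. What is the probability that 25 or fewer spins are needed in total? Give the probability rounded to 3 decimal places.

0.529

Finishing within 25 spins ⇔ at least 4 successes in the first 25. With X ~ Binomial(25, 0.15), P(Y ≤ 25) = 1 − P(X ≤ 3).
  k=0: C(25,0)·0.15^0·0.85^25 = 0.01720
  k=1: C(25,1)·0.15^1·0.85^24 = 0.07587
  k=2: C(25,2)·0.15^2·0.85^23 = 0.16067
  k=3: C(25,3)·0.15^3·0.85^22 = 0.21738
1 − 0.47112 = 0.52888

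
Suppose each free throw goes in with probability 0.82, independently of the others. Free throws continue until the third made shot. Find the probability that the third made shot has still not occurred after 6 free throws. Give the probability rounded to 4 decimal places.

Needing more than 6 free throws ⇔ fewer than 3 successes in the first 6. With X ~ Binomial(6, 0.82), P(Y > 6) = P(X ≤ 2).
  k=0: C(6,0)·0.82^0·0.18^6 = 0.000034
  k=1: C(6,1)·0.82^1·0.18^5 = 0.000930
  k=2: C(6,2)·0.82^2·0.18^4 = 0.010588
P(X ≤ 2) = 0.011552

0.0116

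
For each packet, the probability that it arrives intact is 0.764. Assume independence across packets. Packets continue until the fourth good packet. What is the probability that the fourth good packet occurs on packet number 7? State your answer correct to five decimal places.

Y = trial on which the fourth success occurs; negative binomial, r=4, p=0.764.
P(Y=7) = C(6,3) · p^4 · (1−p)^3
= 20 · 0.3407 · 0.013144 = 0.0895652

0.08957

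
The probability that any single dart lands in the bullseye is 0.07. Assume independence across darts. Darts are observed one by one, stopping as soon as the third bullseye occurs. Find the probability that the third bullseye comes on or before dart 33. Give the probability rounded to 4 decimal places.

0.4095

Finishing within 33 darts ⇔ at least 3 successes in the first 33. With X ~ Binomial(33, 0.07), P(Y ≤ 33) = 1 − P(X ≤ 2).
  k=0: C(33,0)·0.07^0·0.93^33 = 0.091188
  k=1: C(33,1)·0.07^1·0.93^32 = 0.226499
  k=2: C(33,2)·0.07^2·0.93^31 = 0.272773
1 − 0.590460 = 0.409540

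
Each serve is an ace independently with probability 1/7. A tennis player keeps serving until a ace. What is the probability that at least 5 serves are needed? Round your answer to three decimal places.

Y = number of serves to the first success; geometric, p = 0.142857.
P(Y > 4) = P(first 4 all fail) = (1−p)^4 = 0.53978

0.540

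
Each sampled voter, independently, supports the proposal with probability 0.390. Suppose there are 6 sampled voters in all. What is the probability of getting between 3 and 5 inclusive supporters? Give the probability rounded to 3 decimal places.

0.431

X ~ Binomial(6, 0.39); P(3 ≤ X ≤ 5) = Σ C(6,k) p^k (1−p)^(6−k) over k:
  k=3: C(6,3)·0.39^3·0.61^3 = 0.26929
  k=4: C(6,4)·0.39^4·0.61^2 = 0.12912
  k=5: C(6,5)·0.39^5·0.61^1 = 0.03302
Total = 0.43143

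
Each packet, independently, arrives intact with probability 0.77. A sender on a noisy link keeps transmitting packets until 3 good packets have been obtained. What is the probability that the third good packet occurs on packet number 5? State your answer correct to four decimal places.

Y = trial on which the third success occurs; negative binomial, r=3, p=0.77.
P(Y=5) = C(4,2) · p^3 · (1−p)^2
= 6 · 0.45653 · 0.0529 = 0.144904

0.1449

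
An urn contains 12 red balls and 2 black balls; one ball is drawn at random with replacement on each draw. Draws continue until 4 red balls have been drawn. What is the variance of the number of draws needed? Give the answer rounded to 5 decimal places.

0.77778

Y = total draws until the fourth success; negative binomial with r=4, p=0.857143.
Var(Y) = r(1−p)/p² = 4·0.142857 / 0.857143² = 0.7777778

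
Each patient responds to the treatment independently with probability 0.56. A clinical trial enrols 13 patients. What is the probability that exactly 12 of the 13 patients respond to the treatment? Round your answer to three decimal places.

0.005

X ~ Binomial(n=13, p=0.56).
P(X=12) = C(13,12) · p^12 · (1−p)^1
= 13 · 0.00095117 · 0.44 = 0.00544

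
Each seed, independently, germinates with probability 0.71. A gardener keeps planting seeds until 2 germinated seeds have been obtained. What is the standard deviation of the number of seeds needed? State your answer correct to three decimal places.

Y = total seeds until the second success; negative binomial with r=2, p=0.71.
SD(Y) = √[r(1−p)/p²] = √(1.15057) = 1.07264

1.073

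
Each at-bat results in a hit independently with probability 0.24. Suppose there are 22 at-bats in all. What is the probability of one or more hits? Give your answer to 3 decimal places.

0.998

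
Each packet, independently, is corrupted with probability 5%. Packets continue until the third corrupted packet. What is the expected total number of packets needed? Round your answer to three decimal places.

60.000

Y = total packets until the third success; negative binomial with r=3, p=0.05.
E[Y] = r / p = 3 / 0.05 = 60.00000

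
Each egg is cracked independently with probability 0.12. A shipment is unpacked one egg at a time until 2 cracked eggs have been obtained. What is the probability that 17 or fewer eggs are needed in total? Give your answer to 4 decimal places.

Finishing within 17 eggs ⇔ at least 2 successes in the first 17. With X ~ Binomial(17, 0.12), P(Y ≤ 17) = 1 − P(X ≤ 1).
  k=0: C(17,0)·0.12^0·0.88^17 = 0.113817
  k=1: C(17,1)·0.12^1·0.88^16 = 0.263847
1 − 0.377664 = 0.622336

0.6223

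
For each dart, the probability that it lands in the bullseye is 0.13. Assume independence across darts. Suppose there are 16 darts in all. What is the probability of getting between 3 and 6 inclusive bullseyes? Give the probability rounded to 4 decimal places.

0.3437

X ~ Binomial(16, 0.13); P(3 ≤ X ≤ 6) = Σ C(16,k) p^k (1−p)^(16−k) over k:
  k=3: C(16,3)·0.13^3·0.87^13 = 0.201265
  k=4: C(16,4)·0.13^4·0.87^12 = 0.097741
  k=5: C(16,5)·0.13^5·0.87^11 = 0.035052
  k=6: C(16,6)·0.13^6·0.87^10 = 0.009602
Total = 0.343660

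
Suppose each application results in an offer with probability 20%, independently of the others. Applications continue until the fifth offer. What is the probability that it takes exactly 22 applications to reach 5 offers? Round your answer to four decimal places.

0.0431

Y = trial on which the fifth success occurs; negative binomial, r=5, p=0.20.
P(Y=22) = C(21,4) · p^5 · (1−p)^17
= 5985 · 0.00032 · 0.022518 = 0.043126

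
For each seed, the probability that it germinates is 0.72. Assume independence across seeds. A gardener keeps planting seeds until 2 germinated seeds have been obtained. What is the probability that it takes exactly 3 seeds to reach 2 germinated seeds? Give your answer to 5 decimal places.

Y = trial on which the second success occurs; negative binomial, r=2, p=0.72.
P(Y=3) = C(2,1) · p^2 · (1−p)^1
= 2 · 0.5184 · 0.28 = 0.2903040

0.29030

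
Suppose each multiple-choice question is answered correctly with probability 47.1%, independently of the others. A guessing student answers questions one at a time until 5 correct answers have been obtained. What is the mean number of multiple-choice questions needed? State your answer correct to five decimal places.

Y = total multiple-choice questions until the fifth success; negative binomial with r=5, p=0.471.
E[Y] = r / p = 5 / 0.471 = 10.6157113

10.61571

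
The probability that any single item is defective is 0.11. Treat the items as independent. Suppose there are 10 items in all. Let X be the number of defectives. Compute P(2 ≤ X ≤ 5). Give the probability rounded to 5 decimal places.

X ~ Binomial(10, 0.11); P(2 ≤ X ≤ 5) = Σ C(10,k) p^k (1−p)^(10−k) over k:
  k=2: C(10,2)·0.11^2·0.89^8 = 0.2143473
  k=3: C(10,3)·0.11^3·0.89^7 = 0.0706463
  k=4: C(10,4)·0.11^4·0.89^6 = 0.0152802
  k=5: C(10,5)·0.11^5·0.89^5 = 0.0022663
Total = 0.3025401

0.30254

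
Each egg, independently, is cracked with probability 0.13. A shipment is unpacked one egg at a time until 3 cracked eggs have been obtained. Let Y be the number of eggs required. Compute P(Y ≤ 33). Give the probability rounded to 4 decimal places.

0.8211

Finishing within 33 eggs ⇔ at least 3 successes in the first 33. With X ~ Binomial(33, 0.13), P(Y ≤ 33) = 1 − P(X ≤ 2).
  k=0: C(33,0)·0.13^0·0.87^33 = 0.010096
  k=1: C(33,1)·0.13^1·0.87^32 = 0.049782
  k=2: C(33,2)·0.13^2·0.87^31 = 0.119019
1 − 0.178897 = 0.821103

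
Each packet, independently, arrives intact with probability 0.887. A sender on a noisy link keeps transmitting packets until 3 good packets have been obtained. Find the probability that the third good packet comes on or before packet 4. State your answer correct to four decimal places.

0.9344

Finishing within 4 packets ⇔ at least 3 successes in the first 4. With X ~ Binomial(4, 0.887), P(Y ≤ 4) = 1 − P(X ≤ 2).
  k=0: C(4,0)·0.887^0·0.113^4 = 0.000163
  k=1: C(4,1)·0.887^1·0.113^3 = 0.005119
  k=2: C(4,2)·0.887^2·0.113^2 = 0.060278
1 − 0.065560 = 0.934440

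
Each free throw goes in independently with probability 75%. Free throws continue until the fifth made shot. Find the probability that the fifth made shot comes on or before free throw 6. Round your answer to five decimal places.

Finishing within 6 free throws ⇔ at least 5 successes in the first 6. With X ~ Binomial(6, 0.75), P(Y ≤ 6) = 1 − P(X ≤ 4).
  k=0: C(6,0)·0.75^0·0.25^6 = 0.0002441
  k=1: C(6,1)·0.75^1·0.25^5 = 0.0043945
  k=2: C(6,2)·0.75^2·0.25^4 = 0.0329590
  k=3: C(6,3)·0.75^3·0.25^3 = 0.1318359
  k=4: C(6,4)·0.75^4·0.25^2 = 0.2966309
1 − 0.4660645 = 0.5339355

0.53394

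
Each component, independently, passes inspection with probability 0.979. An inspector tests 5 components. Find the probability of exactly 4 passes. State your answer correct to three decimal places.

X ~ Binomial(n=5, p=0.979).
P(X=4) = C(5,4) · p^4 · (1−p)^1
= 5 · 0.91861 · 0.021 = 0.09645

0.096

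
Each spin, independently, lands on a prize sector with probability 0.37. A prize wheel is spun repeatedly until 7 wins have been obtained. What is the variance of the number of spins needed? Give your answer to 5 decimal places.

32.21329

Y = total spins until the seventh success; negative binomial with r=7, p=0.37.
Var(Y) = r(1−p)/p² = 7·0.63 / 0.37² = 32.2132944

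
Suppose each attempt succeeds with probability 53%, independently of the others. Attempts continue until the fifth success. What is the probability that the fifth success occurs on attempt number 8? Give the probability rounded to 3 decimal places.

Y = trial on which the fifth success occurs; negative binomial, r=5, p=0.53.
P(Y=8) = C(7,4) · p^5 · (1−p)^3
= 35 · 0.04182 · 0.10382 = 0.15196

0.152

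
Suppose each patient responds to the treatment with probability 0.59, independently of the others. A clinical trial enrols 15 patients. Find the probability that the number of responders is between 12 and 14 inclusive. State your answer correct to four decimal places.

X ~ Binomial(15, 0.59); P(12 ≤ X ≤ 14) = Σ C(15,k) p^k (1−p)^(15−k) over k:
  k=12: C(15,12)·0.59^12·0.41^3 = 0.055794
  k=13: C(15,13)·0.59^13·0.41^2 = 0.018528
  k=14: C(15,14)·0.59^14·0.41^1 = 0.003809
Total = 0.078131

0.0781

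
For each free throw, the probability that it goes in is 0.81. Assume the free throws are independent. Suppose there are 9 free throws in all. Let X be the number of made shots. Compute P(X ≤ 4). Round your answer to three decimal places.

0.016

X ~ Binomial(9, 0.81); P(X ≤ 4) = Σ C(9,k) p^k (1−p)^(9−k) over k:
  k=0: C(9,0)·0.81^0·0.19^9 = 0.00000
  k=1: C(9,1)·0.81^1·0.19^8 = 0.00001
  k=2: C(9,2)·0.81^2·0.19^7 = 0.00021
  k=3: C(9,3)·0.81^3·0.19^6 = 0.00210
  k=4: C(9,4)·0.81^4·0.19^5 = 0.01343
Total = 0.01575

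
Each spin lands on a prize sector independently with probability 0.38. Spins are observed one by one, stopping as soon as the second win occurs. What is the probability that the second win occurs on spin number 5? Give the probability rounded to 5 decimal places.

0.13766

Y = trial on which the second success occurs; negative binomial, r=2, p=0.38.
P(Y=5) = C(4,1) · p^2 · (1−p)^3
= 4 · 0.1444 · 0.23833 = 0.1376583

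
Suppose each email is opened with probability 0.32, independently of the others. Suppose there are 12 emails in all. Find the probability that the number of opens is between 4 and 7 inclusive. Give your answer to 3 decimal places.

0.554

X ~ Binomial(12, 0.32); P(4 ≤ X ≤ 7) = Σ C(12,k) p^k (1−p)^(12−k) over k:
  k=4: C(12,4)·0.32^4·0.68^8 = 0.23729
  k=5: C(12,5)·0.32^5·0.68^7 = 0.17866
  k=6: C(12,6)·0.32^6·0.68^6 = 0.09809
  k=7: C(12,7)·0.32^7·0.68^5 = 0.03957
Total = 0.55361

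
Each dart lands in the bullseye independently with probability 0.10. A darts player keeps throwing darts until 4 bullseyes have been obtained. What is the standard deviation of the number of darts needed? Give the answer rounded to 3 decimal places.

Y = total darts until the fourth success; negative binomial with r=4, p=0.10.
SD(Y) = √[r(1−p)/p²] = √(360.00000) = 18.97367

18.974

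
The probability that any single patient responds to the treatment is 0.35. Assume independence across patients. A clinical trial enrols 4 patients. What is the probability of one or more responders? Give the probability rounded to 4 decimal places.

P(at least one) = 1 − P(none) = 1 − (1 − 0.35)^4
= 1 − 0.178506 = 0.821494

0.8215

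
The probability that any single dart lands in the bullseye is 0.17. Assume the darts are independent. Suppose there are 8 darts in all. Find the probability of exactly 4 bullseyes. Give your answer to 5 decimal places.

0.02775

X ~ Binomial(n=8, p=0.17).
P(X=4) = C(8,4) · p^4 · (1−p)^4
= 70 · 0.00083521 · 0.47458 = 0.0277464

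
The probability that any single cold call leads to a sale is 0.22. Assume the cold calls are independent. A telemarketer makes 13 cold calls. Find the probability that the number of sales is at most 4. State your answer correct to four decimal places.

X ~ Binomial(13, 0.22); P(X ≤ 4) = Σ C(13,k) p^k (1−p)^(13−k) over k:
  k=0: C(13,0)·0.22^0·0.78^13 = 0.039558
  k=1: C(13,1)·0.22^1·0.78^12 = 0.145045
  k=2: C(13,2)·0.22^2·0.78^11 = 0.245460
  k=3: C(13,3)·0.22^3·0.78^10 = 0.253852
  k=4: C(13,4)·0.22^4·0.78^9 = 0.178998
Total = 0.862912

0.8629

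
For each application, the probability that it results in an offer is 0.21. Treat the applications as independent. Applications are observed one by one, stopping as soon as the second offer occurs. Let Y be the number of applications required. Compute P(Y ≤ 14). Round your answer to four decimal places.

Finishing within 14 applications ⇔ at least 2 successes in the first 14. With X ~ Binomial(14, 0.21), P(Y ≤ 14) = 1 − P(X ≤ 1).
  k=0: C(14,0)·0.21^0·0.79^14 = 0.036879
  k=1: C(14,1)·0.21^1·0.79^13 = 0.137246
1 − 0.174125 = 0.825875

0.8259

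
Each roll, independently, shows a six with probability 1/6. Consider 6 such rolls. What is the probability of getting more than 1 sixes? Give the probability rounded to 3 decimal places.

X ~ Binomial(6, 0.166667); P(X ≥ 2) = Σ C(6,k) p^k (1−p)^(6−k) over k:
  k=2: C(6,2)·0.166667^2·0.833333^4 = 0.20094
  k=3: C(6,3)·0.166667^3·0.833333^3 = 0.05358
  k=4: C(6,4)·0.166667^4·0.833333^2 = 0.00804
  k=5: C(6,5)·0.166667^5·0.833333^1 = 0.00064
  k=6: C(6,6)·0.166667^6·0.833333^0 = 0.00002
Total = 0.26322

0.263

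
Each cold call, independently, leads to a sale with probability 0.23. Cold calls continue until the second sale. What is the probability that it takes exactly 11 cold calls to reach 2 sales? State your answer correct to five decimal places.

0.05034

Y = trial on which the second success occurs; negative binomial, r=2, p=0.23.
P(Y=11) = C(10,1) · p^2 · (1−p)^9
= 10 · 0.0529 · 0.095152 = 0.0503352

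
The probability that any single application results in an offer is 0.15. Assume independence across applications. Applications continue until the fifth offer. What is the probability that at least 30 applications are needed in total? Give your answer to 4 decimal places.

0.5555

Needing more than 29 applications ⇔ fewer than 5 successes in the first 29. With X ~ Binomial(29, 0.15), P(Y > 29) = P(X ≤ 4).
  k=0: C(29,0)·0.15^0·0.85^29 = 0.008977
  k=1: C(29,1)·0.15^1·0.85^28 = 0.045943
  k=2: C(29,2)·0.15^2·0.85^27 = 0.113506
  k=3: C(29,3)·0.15^3·0.85^26 = 0.180275
  k=4: C(29,4)·0.15^4·0.85^25 = 0.206785
P(X ≤ 4) = 0.555487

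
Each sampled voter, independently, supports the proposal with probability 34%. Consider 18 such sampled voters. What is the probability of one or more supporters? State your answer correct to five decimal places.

P(at least one) = 1 − P(none) = 1 − (1 − 0.34)^18
= 1 − 0.0005647 = 0.9994353

0.99944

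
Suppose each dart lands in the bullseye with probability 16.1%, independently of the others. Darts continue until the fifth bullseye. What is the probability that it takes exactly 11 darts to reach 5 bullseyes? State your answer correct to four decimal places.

0.0079

Y = trial on which the fifth success occurs; negative binomial, r=5, p=0.161.
P(Y=11) = C(10,4) · p^5 · (1−p)^6
= 210 · 0.00010818 · 0.3488 = 0.007924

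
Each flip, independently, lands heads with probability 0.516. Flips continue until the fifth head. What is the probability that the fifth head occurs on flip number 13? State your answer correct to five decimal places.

0.05453

Y = trial on which the fifth success occurs; negative binomial, r=5, p=0.516.
P(Y=13) = C(12,4) · p^5 · (1−p)^8
= 495 · 0.03658 · 0.0030114 = 0.0545276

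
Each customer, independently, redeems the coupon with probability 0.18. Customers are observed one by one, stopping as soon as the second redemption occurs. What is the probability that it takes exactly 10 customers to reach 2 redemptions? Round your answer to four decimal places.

0.0596

Y = trial on which the second success occurs; negative binomial, r=2, p=0.18.
P(Y=10) = C(9,1) · p^2 · (1−p)^8
= 9 · 0.0324 · 0.20441 = 0.059607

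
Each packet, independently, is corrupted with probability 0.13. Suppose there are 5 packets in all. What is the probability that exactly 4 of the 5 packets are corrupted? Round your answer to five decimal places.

X ~ Binomial(n=5, p=0.13).
P(X=4) = C(5,4) · p^4 · (1−p)^1
= 5 · 0.00028561 · 0.87 = 0.0012424

0.00124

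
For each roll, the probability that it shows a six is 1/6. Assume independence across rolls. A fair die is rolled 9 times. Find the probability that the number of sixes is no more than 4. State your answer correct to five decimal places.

X ~ Binomial(9, 0.166667); P(X ≤ 4) = Σ C(9,k) p^k (1−p)^(9−k) over k:
  k=0: C(9,0)·0.166667^0·0.833333^9 = 0.1938067
  k=1: C(9,1)·0.166667^1·0.833333^8 = 0.3488521
  k=2: C(9,2)·0.166667^2·0.833333^7 = 0.2790816
  k=3: C(9,3)·0.166667^3·0.833333^6 = 0.1302381
  k=4: C(9,4)·0.166667^4·0.833333^5 = 0.0390714
Total = 0.9910499

0.99105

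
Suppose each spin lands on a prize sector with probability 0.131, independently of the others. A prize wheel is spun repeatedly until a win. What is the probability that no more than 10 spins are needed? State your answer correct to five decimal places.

Y = number of spins to the first success; geometric, p = 0.131.
P(Y ≤ 10) = 1 − (1−p)^10 = 1 − 0.2455827 = 0.7544173

0.75442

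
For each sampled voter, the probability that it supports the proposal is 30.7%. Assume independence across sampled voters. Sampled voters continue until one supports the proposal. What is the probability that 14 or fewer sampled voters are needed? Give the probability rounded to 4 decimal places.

0.9941

Y = number of sampled voters to the first success; geometric, p = 0.307.
P(Y ≤ 14) = 1 − (1−p)^14 = 1 − 0.005892 = 0.994108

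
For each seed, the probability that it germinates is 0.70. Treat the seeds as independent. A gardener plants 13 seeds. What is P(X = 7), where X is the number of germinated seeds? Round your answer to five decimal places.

X ~ Binomial(n=13, p=0.70).
P(X=7) = C(13,7) · p^7 · (1−p)^6
= 1716 · 0.082354 · 0.000729 = 0.1030223

0.10302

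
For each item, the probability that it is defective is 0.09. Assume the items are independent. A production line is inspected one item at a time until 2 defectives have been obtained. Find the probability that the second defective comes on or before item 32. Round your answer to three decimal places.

0.796

Finishing within 32 items ⇔ at least 2 successes in the first 32. With X ~ Binomial(32, 0.09), P(Y ≤ 32) = 1 − P(X ≤ 1).
  k=0: C(32,0)·0.09^0·0.91^32 = 0.04890
  k=1: C(32,1)·0.09^1·0.91^31 = 0.15477
1 − 0.20367 = 0.79633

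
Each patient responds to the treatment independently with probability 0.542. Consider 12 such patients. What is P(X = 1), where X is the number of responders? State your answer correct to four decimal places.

X ~ Binomial(n=12, p=0.542).
P(X=1) = C(12,1) · p^1 · (1−p)^11
= 12 · 0.542 · 0.000186 = 0.001210

0.0012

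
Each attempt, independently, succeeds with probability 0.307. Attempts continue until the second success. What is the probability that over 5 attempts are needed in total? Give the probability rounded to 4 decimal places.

0.5139

Needing more than 5 attempts ⇔ fewer than 2 successes in the first 5. With X ~ Binomial(5, 0.307), P(Y > 5) = P(X ≤ 1).
  k=0: C(5,0)·0.307^0·0.693^5 = 0.159833
  k=1: C(5,1)·0.307^1·0.693^4 = 0.354031
P(X ≤ 1) = 0.513864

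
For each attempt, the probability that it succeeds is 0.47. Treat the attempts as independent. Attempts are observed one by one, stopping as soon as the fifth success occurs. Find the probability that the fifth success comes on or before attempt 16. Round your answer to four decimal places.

Finishing within 16 attempts ⇔ at least 5 successes in the first 16. With X ~ Binomial(16, 0.47), P(Y ≤ 16) = 1 − P(X ≤ 4).
  k=0: C(16,0)·0.47^0·0.53^16 = 0.000039
  k=1: C(16,1)·0.47^1·0.53^15 = 0.000550
  k=2: C(16,2)·0.47^2·0.53^14 = 0.003658
  k=3: C(16,3)·0.47^3·0.53^13 = 0.015138
  k=4: C(16,4)·0.47^4·0.53^12 = 0.043629
1 − 0.063013 = 0.936987

0.9370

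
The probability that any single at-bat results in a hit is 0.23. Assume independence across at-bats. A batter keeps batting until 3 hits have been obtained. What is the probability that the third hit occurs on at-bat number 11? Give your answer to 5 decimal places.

0.06766

Y = trial on which the third success occurs; negative binomial, r=3, p=0.23.
P(Y=11) = C(10,2) · p^3 · (1−p)^8
= 45 · 0.012167 · 0.12357 = 0.0676584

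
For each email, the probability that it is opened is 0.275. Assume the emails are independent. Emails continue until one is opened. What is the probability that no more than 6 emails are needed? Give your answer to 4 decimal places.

0.8548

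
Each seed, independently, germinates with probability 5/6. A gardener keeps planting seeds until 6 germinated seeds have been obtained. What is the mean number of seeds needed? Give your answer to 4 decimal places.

7.2000

Y = total seeds until the sixth success; negative binomial with r=6, p=0.833333.
E[Y] = r / p = 6 / 0.833333 = 7.200000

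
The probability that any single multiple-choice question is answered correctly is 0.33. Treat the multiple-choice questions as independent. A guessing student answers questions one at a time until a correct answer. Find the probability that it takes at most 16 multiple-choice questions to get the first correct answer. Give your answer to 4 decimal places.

0.9984

Y = number of multiple-choice questions to the first success; geometric, p = 0.33.
P(Y ≤ 16) = 1 − (1−p)^16 = 1 − 0.001649 = 0.998351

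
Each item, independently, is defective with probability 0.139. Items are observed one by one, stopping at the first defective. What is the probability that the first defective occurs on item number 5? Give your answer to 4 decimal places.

Geometric (trials to first success), p = 0.139.
P(Y = 5) = (1−p)^4 · p = 0.54956 · 0.139 = 0.076388

0.0764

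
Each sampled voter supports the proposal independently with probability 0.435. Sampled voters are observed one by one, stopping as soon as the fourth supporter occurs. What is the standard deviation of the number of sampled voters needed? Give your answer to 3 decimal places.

Y = total sampled voters until the fourth success; negative binomial with r=4, p=0.435.
SD(Y) = √[r(1−p)/p²] = √(11.94345) = 3.45593

3.456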